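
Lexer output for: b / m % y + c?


Scan left to right, longest-match per lexeme
Tokens: ID(b), OP(/), ID(m), OP(%), ID(y), OP(+), ID(c)


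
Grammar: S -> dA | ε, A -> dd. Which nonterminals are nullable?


A nonterminal is nullable iff some alternative derives ε (directly, or every symbol in it is nullable)
Nullable: {S}


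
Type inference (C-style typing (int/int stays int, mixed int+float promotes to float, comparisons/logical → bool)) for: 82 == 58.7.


Operand types: int == float
Rule: comparison yields bool
Result type: bool


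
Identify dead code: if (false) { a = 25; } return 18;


condition is constant false, so the whole block is unreachable
Dead: 'if (false) { a = 25; }'


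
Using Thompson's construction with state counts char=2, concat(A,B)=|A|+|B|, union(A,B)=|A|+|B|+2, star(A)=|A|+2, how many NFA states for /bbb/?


Syntax tree has 3 char leaf(s), 0 union(s), 0 star(s)
chars contribute 3×2 = 6; each union adds +2; each star adds +2
Total: 6 + 0 + 0 = 6 states


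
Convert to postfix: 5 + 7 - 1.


Left to right (same or higher precedence on left)
Postfix: 5 7 + 1 -


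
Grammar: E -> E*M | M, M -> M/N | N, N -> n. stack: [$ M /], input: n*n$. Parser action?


no handle; shift 'n'
Action: shift


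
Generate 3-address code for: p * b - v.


Break into single-operator statements:
t1 = p * b
t2 = t1 - v


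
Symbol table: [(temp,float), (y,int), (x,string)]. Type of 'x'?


Lookup 'x' → type string


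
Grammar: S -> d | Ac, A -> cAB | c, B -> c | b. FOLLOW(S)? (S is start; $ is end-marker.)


$ ∈ FOLLOW(S). For each A -> αBβ: add FIRST(β)\{ε} to FOLLOW(B); if β nullable, add FOLLOW(A).
FOLLOW(S) = {$}


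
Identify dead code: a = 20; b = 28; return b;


a is assigned but never read
Dead: 'a = 20'


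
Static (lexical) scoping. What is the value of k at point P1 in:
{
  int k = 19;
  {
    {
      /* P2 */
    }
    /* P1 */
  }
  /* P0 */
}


P1's block does not declare k; resolves to the enclosing declaration at depth 0
k = 19


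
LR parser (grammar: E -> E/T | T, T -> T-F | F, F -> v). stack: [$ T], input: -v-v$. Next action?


shift '-' to continue T -> T-F
Action: shift


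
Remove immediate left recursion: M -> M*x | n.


Left-recursive alternatives: M*x; non-recursive: n
Introduce M': M -> nM', M' -> *xM' | ε


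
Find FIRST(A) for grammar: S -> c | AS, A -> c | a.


Per alternative of A: FIRST(c) = {c}; FIRST(a) = {a}
FIRST(A) = {a, c}


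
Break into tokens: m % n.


Scan left to right, longest-match per lexeme
Tokens: ID(m), OP(%), ID(n)


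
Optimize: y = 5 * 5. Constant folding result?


5 * 5 = 25 at compile time
Optimized: y = 25


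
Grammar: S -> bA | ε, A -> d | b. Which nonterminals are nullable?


A nonterminal is nullable iff some alternative derives ε (directly, or every symbol in it is nullable)
Nullable: {S}


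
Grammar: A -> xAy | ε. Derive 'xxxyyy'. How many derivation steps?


Derivation: A => xAy => xxAyy => xxxAyyy => xxxyyy
Steps: 4


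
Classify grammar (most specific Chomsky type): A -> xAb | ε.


Single nonterminal LHS, but x^n b^n is not regular
Classification: Type 2 (Context-Free)


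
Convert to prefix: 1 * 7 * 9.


left-to-right (same/higher precedence on left): tree is (* (* 1 7) 9)
Prefix: * * 1 7 9


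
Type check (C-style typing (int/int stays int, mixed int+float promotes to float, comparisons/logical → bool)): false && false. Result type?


Operand types: bool && bool
Rule: logical operators take bool operands and yield bool
Result type: bool


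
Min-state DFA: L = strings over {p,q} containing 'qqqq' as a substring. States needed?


KMP-style automaton: 4 progress states + 1 absorbing accept = 5
Minimal DFA: 5 states


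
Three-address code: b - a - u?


Break into single-operator statements:
t1 = b - a
t2 = t1 - u


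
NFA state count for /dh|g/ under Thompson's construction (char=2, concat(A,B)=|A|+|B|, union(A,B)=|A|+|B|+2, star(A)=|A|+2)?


Syntax tree has 3 char leaf(s), 1 union(s), 0 star(s)
chars contribute 3×2 = 6; each union adds +2; each star adds +2
Total: 6 + 2 + 0 = 8 states


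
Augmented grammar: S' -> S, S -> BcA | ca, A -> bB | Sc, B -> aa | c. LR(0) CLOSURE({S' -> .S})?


Start: S' -> .S
For each item with dot before a nonterminal B, add B -> .γ for every B-production
Closure: [S' -> .S, S -> .BcA, S -> .ca, B -> .aa, B -> .c]


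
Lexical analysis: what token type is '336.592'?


Pattern: digits with a decimal point
Type: FLOAT_LITERAL


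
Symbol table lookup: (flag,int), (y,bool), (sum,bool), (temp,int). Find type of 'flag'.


Lookup 'flag' → type int


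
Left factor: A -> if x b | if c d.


Common prefix: 'if'
Factored: A -> if A', A' -> x b | c d


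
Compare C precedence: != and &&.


'!=' is equality (level 6); '&&' is logical AND (level 2)
Higher level binds tighter
'!=' has higher precedence than '&&'


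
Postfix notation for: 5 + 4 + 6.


Left to right (same or higher precedence on left)
Postfix: 5 4 + 6 +


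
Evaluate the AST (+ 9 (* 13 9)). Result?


Evaluate inner: (* 13 9) = 117
Evaluate root: (+ 9 117) = 126
Result: 126


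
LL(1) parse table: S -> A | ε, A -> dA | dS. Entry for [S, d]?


For [S, d]: 'd' ∈ FIRST(A)
Entry: S -> A


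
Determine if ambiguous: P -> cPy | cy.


balanced c^n…y^n: each string has a unique parse
Unambiguous


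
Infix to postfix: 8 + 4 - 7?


Left to right (same or higher precedence on left)
Postfix: 8 4 + 7 -


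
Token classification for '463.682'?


Pattern: digits with a decimal point
Type: FLOAT_LITERAL


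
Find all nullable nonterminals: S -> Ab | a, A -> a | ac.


A nonterminal is nullable iff some alternative derives ε (directly, or every symbol in it is nullable)
Nullable: {}


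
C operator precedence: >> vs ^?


'>>' is shift (level 8); '^' is bitwise XOR (level 4)
Higher level binds tighter
'>>' has higher precedence than '^'


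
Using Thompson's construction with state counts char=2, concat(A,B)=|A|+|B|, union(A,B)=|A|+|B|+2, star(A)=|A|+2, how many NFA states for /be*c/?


Syntax tree has 3 char leaf(s), 0 union(s), 1 star(s)
chars contribute 3×2 = 6; each union adds +2; each star adds +2
Total: 6 + 0 + 2 = 8 states


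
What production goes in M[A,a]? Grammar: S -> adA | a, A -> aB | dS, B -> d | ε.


For [A, a]: 'a' ∈ FIRST(aB)
Entry: A -> aB


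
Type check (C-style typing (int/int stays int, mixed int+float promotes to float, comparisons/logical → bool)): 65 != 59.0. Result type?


Operand types: int != float
Rule: comparison yields bool
Result type: bool


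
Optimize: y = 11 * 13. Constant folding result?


11 * 13 = 143 at compile time
Optimized: y = 143


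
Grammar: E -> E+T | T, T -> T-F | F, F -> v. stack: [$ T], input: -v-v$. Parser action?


shift '-' to continue T -> T-F
Action: shift


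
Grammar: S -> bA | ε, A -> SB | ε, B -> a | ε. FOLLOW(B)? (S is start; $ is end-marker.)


$ ∈ FOLLOW(S). For each A -> αBβ: add FIRST(β)\{ε} to FOLLOW(B); if β nullable, add FOLLOW(A).
FOLLOW(B) = {$, a}


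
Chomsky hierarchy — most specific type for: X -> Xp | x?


Left-linear: every RHS is a terminal or one nonterminal followed by a terminal
Classification: Type 3 (Regular)


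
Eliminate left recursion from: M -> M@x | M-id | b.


Left-recursive alternatives: M@x, M-id; non-recursive: b
Introduce M': M -> bM', M' -> @xM' | -idM' | ε


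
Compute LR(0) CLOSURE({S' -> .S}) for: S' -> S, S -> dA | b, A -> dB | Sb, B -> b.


Start: S' -> .S
For each item with dot before a nonterminal B, add B -> .γ for every B-production
Closure: [S' -> .S, S -> .dA, S -> .b]


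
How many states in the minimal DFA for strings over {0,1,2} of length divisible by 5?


Track length mod 5: states 0..4, accept at 0
Minimal DFA: 5 states


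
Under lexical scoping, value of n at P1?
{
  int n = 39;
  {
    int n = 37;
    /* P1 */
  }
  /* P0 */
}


n declared in the same block as P1
n = 37


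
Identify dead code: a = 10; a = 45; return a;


first assignment to a is overwritten before any read
Dead: 'a = 10'


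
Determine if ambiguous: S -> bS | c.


right-linear, alternatives start with distinct terminals 'b' vs 'c': unique leftmost derivation
Unambiguous


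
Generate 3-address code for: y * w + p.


Break into single-operator statements:
t1 = y * w
t2 = t1 + p


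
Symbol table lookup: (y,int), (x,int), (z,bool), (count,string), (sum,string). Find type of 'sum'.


Lookup 'sum' → type string


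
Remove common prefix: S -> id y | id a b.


Common prefix: 'id'
Factored: S -> id S', S' -> y | a b


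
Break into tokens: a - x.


Scan left to right, longest-match per lexeme
Tokens: ID(a), OP(-), ID(x)


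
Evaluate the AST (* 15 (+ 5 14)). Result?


Evaluate inner: (+ 5 14) = 19
Evaluate root: (* 15 19) = 285
Result: 285


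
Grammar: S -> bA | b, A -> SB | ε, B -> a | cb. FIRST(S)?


Per alternative of S: FIRST(bA) = {b}; FIRST(b) = {b}
FIRST(S) = {b}


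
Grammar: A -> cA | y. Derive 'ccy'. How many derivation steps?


Derivation: A => cA => ccA => ccy
Steps: 3


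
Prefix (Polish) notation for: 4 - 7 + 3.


left-to-right (same/higher precedence on left): tree is (+ (- 4 7) 3)
Prefix: + - 4 7 3


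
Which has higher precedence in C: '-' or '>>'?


'-' is additive (level 9); '>>' is shift (level 8)
Higher level binds tighter
'-' has higher precedence than '>>'


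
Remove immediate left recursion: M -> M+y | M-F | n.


Left-recursive alternatives: M+y, M-F; non-recursive: n
Introduce M': M -> nM', M' -> +yM' | -FM' | ε


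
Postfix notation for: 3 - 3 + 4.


Left to right (same or higher precedence on left)
Postfix: 3 3 - 4 +


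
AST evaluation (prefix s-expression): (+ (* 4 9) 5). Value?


Evaluate inner: (* 4 9) = 36
Evaluate root: (+ 36 5) = 41
Result: 41


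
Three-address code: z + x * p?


Break into single-operator statements:
t1 = x * p
t2 = z + t1


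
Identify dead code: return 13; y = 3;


statement follows a return and is unreachable
Dead: 'y = 3'


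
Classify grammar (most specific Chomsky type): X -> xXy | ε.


Single nonterminal LHS, but x^n y^n is not regular
Classification: Type 2 (Context-Free)


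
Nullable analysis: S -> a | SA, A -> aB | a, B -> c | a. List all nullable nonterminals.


A nonterminal is nullable iff some alternative derives ε (directly, or every symbol in it is nullable)
Nullable: {}


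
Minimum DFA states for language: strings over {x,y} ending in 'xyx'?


Track the longest suffix of input matching a prefix of 'xyx': 4 classes (prefixes of length 0..3)
Minimal DFA: 4 states


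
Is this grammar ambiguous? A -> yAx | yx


balanced y^n…x^n: each string has a unique parse
Unambiguous


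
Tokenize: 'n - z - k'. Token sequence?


Scan left to right, longest-match per lexeme
Tokens: ID(n), OP(-), ID(z), OP(-), ID(k)


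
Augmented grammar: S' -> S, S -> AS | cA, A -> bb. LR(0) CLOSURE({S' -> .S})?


Start: S' -> .S
For each item with dot before a nonterminal B, add B -> .γ for every B-production
Closure: [S' -> .S, S -> .AS, S -> .cA, A -> .bb]


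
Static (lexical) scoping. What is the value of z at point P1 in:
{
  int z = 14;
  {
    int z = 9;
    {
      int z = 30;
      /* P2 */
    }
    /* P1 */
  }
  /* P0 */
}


z declared in the same block as P1
z = 9


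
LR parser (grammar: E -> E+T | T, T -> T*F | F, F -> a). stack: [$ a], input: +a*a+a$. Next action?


'a' on top is the handle for F -> a
Action: reduce (F -> a)


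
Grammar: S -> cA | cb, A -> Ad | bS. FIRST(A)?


Per alternative of A: FIRST(Ad) = {b}; FIRST(bS) = {b}
FIRST(A) = {b}


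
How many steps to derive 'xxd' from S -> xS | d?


Derivation: S => xS => xxS => xxd
Steps: 3


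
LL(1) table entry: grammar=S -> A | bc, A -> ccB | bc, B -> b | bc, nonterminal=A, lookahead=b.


For [A, b]: 'b' ∈ FIRST(bc)
Entry: A -> bc


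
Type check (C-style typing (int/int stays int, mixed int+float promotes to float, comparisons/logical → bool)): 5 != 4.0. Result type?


Operand types: int != float
Rule: comparison yields bool
Result type: bool


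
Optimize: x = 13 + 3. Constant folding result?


13 + 3 = 16 at compile time
Optimized: x = 16


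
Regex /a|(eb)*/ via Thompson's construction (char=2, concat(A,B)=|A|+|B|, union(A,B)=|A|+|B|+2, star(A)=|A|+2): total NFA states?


Syntax tree has 3 char leaf(s), 1 union(s), 1 star(s)
chars contribute 3×2 = 6; each union adds +2; each star adds +2
Total: 6 + 2 + 2 = 10 states


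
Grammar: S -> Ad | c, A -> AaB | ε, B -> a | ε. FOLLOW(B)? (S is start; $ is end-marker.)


$ ∈ FOLLOW(S). For each A -> αBβ: add FIRST(β)\{ε} to FOLLOW(B); if β nullable, add FOLLOW(A).
FOLLOW(B) = {a, d}


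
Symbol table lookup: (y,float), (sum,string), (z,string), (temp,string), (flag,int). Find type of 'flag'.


Lookup 'flag' → type int


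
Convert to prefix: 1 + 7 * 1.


'*' binds tighter: tree is (+ 1 (* 7 1))
Prefix: + 1 * 7 1


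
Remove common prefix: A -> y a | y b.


Common prefix: 'y'
Factored: A -> y A', A' -> a | b


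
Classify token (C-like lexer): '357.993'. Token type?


Pattern: digits with a decimal point
Type: FLOAT_LITERAL


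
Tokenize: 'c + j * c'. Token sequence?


Scan left to right, longest-match per lexeme
Tokens: ID(c), OP(+), ID(j), OP(*), ID(c)


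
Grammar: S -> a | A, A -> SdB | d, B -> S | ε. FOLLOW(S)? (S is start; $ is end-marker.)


$ ∈ FOLLOW(S). For each A -> αBβ: add FIRST(β)\{ε} to FOLLOW(B); if β nullable, add FOLLOW(A).
FOLLOW(S) = {$, d}


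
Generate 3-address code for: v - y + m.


Break into single-operator statements:
t1 = v - y
t2 = t1 + m


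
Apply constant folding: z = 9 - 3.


9 - 3 = 6 at compile time
Optimized: z = 6


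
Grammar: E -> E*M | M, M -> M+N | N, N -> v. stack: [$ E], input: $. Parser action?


start symbol E on stack, input exhausted
Action: accept


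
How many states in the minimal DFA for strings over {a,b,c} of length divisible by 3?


Track length mod 3: states 0..2, accept at 0
Minimal DFA: 3 states


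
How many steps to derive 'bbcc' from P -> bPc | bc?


Derivation: P => bPc => bbcc
Steps: 2


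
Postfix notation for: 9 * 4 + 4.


Left to right (same or higher precedence on left)
Postfix: 9 4 * 4 +


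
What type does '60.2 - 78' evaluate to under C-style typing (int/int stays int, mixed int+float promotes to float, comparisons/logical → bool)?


Operand types: float - int
Rule: mixed int/float promotes to float; int/int stays int
Result type: float


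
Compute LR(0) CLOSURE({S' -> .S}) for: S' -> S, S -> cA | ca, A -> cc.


Start: S' -> .S
For each item with dot before a nonterminal B, add B -> .γ for every B-production
Closure: [S' -> .S, S -> .cA, S -> .ca]


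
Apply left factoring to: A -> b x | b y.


Common prefix: 'b'
Factored: A -> b A', A' -> x | y


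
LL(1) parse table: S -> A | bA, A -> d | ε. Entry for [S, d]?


For [S, d]: 'd' ∈ FIRST(A)
Entry: S -> A


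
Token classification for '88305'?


Pattern: digits only
Type: INTEGER_LITERAL


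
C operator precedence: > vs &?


'>' is relational (level 7); '&' is bitwise AND (level 5)
Higher level binds tighter
'>' has higher precedence than '&'


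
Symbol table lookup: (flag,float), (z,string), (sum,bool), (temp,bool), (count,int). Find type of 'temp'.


Lookup 'temp' → type bool


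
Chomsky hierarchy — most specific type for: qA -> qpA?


LHS has context (more than one symbol) and |LHS| ≤ |RHS|
Classification: Type 1 (Context-Sensitive)


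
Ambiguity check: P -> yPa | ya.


balanced y^n…a^n: each string has a unique parse
Unambiguous


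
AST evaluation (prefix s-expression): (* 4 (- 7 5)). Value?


Evaluate inner: (- 7 5) = 2
Evaluate root: (* 4 2) = 8
Result: 8


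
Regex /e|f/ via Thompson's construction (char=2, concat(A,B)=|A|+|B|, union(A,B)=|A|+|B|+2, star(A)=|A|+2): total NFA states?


Syntax tree has 2 char leaf(s), 1 union(s), 0 star(s)
chars contribute 2×2 = 4; each union adds +2; each star adds +2
Total: 4 + 2 + 0 = 6 states


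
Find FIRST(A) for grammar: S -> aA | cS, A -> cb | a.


Per alternative of A: FIRST(cb) = {c}; FIRST(a) = {a}
FIRST(A) = {a, c}


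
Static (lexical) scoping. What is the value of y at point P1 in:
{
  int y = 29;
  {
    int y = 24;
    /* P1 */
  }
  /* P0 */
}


y declared in the same block as P1
y = 24


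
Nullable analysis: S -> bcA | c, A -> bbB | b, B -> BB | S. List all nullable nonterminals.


A nonterminal is nullable iff some alternative derives ε (directly, or every symbol in it is nullable)
Nullable: {}


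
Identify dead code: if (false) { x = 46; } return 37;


condition is constant false, so the whole block is unreachable
Dead: 'if (false) { x = 46; }'


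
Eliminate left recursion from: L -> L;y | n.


Left-recursive alternatives: L;y; non-recursive: n
Introduce L': L -> nL', L' -> ;yL' | ε


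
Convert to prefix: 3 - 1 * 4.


'*' binds tighter: tree is (- 3 (* 1 4))
Prefix: - 3 * 1 4


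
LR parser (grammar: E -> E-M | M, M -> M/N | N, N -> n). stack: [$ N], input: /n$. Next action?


'N' (not preceded by M/) is the handle for M -> N
Action: reduce (M -> N)


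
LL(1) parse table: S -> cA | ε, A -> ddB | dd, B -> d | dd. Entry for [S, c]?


For [S, c]: 'c' ∈ FIRST(cA)
Entry: S -> cA


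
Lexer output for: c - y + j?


Scan left to right, longest-match per lexeme
Tokens: ID(c), OP(-), ID(y), OP(+), ID(j)


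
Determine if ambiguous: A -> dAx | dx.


balanced d^n…x^n: each string has a unique parse
Unambiguous


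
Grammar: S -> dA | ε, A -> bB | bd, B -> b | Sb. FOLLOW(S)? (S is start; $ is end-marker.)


$ ∈ FOLLOW(S). For each A -> αBβ: add FIRST(β)\{ε} to FOLLOW(B); if β nullable, add FOLLOW(A).
FOLLOW(S) = {$, b}


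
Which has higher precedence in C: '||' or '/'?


'/' is multiplicative (level 10); '||' is logical OR (level 1)
Higher level binds tighter
'/' has higher precedence than '||'


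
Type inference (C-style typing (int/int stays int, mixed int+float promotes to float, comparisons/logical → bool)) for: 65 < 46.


Operand types: int < int
Rule: comparison yields bool
Result type: bool


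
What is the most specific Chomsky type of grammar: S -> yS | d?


Right-linear: every RHS is a terminal or a terminal followed by one nonterminal
Classification: Type 3 (Regular)


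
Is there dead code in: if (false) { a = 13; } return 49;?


condition is constant false, so the whole block is unreachable
Dead: 'if (false) { a = 13; }'


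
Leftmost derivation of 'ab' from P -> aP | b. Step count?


Derivation: P => aP => ab
Steps: 2


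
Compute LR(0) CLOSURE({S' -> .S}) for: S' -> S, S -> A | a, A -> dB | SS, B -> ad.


Start: S' -> .S
For each item with dot before a nonterminal B, add B -> .γ for every B-production
Closure: [S' -> .S, S -> .A, S -> .a, A -> .dB, A -> .SS]


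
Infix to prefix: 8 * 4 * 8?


left-to-right (same/higher precedence on left): tree is (* (* 8 4) 8)
Prefix: * * 8 4 8


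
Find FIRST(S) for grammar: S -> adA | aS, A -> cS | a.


Per alternative of S: FIRST(adA) = {a}; FIRST(aS) = {a}
FIRST(S) = {a}


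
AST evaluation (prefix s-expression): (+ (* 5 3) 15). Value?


Evaluate inner: (* 5 3) = 15
Evaluate root: (+ 15 15) = 30
Result: 30


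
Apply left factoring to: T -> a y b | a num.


Common prefix: 'a'
Factored: T -> a T', T' -> y b | num


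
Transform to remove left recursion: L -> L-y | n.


Left-recursive alternatives: L-y; non-recursive: n
Introduce L': L -> nL', L' -> -yL' | ε


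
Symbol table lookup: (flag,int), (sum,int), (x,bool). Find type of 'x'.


Lookup 'x' → type bool


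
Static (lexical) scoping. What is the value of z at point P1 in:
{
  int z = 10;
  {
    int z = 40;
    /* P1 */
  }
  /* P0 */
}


z declared in the same block as P1
z = 40


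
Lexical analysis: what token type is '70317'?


Pattern: digits only
Type: INTEGER_LITERAL


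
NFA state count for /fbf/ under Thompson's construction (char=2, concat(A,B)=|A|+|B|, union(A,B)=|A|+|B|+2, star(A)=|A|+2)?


Syntax tree has 3 char leaf(s), 0 union(s), 0 star(s)
chars contribute 3×2 = 6; each union adds +2; each star adds +2
Total: 6 + 0 + 0 = 6 states


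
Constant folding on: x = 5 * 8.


5 * 8 = 40 at compile time
Optimized: x = 40


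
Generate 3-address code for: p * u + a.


Break into single-operator statements:
t1 = p * u
t2 = t1 + a


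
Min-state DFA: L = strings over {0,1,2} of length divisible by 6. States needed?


Track length mod 6: states 0..5, accept at 0
Minimal DFA: 6 states


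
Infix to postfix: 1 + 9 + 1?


Left to right (same or higher precedence on left)
Postfix: 1 9 + 1 +


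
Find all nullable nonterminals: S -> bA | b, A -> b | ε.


A nonterminal is nullable iff some alternative derives ε (directly, or every symbol in it is nullable)
Nullable: {A}


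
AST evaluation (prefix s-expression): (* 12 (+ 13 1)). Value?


Evaluate inner: (+ 13 1) = 14
Evaluate root: (* 12 14) = 168
Result: 168


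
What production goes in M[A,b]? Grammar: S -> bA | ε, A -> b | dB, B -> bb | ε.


For [A, b]: 'b' ∈ FIRST(b)
Entry: A -> b


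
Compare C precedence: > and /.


'/' is multiplicative (level 10); '>' is relational (level 7)
Higher level binds tighter
'/' has higher precedence than '>'


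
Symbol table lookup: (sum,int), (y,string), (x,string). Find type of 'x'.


Lookup 'x' → type string


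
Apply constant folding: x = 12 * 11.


12 * 11 = 132 at compile time
Optimized: x = 132


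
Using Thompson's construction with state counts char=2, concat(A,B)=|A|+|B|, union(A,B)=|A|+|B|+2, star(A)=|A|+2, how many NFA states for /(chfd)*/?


Syntax tree has 4 char leaf(s), 0 union(s), 1 star(s)
chars contribute 4×2 = 8; each union adds +2; each star adds +2
Total: 8 + 0 + 2 = 10 states


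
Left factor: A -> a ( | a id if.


Common prefix: 'a'
Factored: A -> a A', A' -> ( | id if


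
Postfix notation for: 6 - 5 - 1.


Left to right (same or higher precedence on left)
Postfix: 6 5 - 1 -


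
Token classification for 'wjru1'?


Pattern: letter/underscore followed by alphanumerics, not a keyword
Type: IDENTIFIER


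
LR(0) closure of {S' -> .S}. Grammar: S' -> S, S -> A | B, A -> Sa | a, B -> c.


Start: S' -> .S
For each item with dot before a nonterminal B, add B -> .γ for every B-production
Closure: [S' -> .S, S -> .A, S -> .B, A -> .Sa, A -> .a, B -> .c]


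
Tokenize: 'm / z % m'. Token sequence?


Scan left to right, longest-match per lexeme
Tokens: ID(m), OP(/), ID(z), OP(%), ID(m)


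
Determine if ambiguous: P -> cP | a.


right-linear, alternatives start with distinct terminals 'c' vs 'a': unique leftmost derivation
Unambiguous


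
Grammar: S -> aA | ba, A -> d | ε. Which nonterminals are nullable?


A nonterminal is nullable iff some alternative derives ε (directly, or every symbol in it is nullable)
Nullable: {A}


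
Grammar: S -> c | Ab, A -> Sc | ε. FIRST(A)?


Per alternative of A: FIRST(Sc) = {b, c}; FIRST(ε) = {ε}
FIRST(A) = {b, c, ε}


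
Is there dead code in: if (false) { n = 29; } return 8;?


condition is constant false, so the whole block is unreachable
Dead: 'if (false) { n = 29; }'


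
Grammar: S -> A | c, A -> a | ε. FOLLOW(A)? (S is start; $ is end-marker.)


$ ∈ FOLLOW(S). For each A -> αBβ: add FIRST(β)\{ε} to FOLLOW(B); if β nullable, add FOLLOW(A).
FOLLOW(A) = {$}


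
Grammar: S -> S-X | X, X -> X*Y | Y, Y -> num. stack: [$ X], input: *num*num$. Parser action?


shift '*' to continue X -> X*Y
Action: shift


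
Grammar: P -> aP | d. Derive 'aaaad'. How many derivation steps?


Derivation: P => aP => aaP => aaaP => aaaaP => aaaad
Steps: 5


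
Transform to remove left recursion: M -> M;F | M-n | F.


Left-recursive alternatives: M;F, M-n; non-recursive: F
Introduce M': M -> FM', M' -> ;FM' | -nM' | ε


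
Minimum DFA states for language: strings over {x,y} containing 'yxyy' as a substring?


KMP-style automaton: 4 progress states + 1 absorbing accept = 5
Minimal DFA: 5 states


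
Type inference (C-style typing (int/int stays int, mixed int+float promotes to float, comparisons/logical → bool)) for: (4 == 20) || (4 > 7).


Operand types: bool || bool
Rule: logical operators take bool operands and yield bool
Result type: bool


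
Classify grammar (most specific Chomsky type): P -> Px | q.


Left-linear: every RHS is a terminal or one nonterminal followed by a terminal
Classification: Type 3 (Regular)


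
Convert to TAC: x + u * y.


Break into single-operator statements:
t1 = u * y
t2 = x + t1


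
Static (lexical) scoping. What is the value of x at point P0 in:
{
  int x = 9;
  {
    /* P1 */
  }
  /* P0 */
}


x declared in the same block as P0
x = 9


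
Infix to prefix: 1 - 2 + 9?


left-to-right (same/higher precedence on left): tree is (+ (- 1 2) 9)
Prefix: + - 1 2 9


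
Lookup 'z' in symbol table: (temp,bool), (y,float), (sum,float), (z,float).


Lookup 'z' → type float


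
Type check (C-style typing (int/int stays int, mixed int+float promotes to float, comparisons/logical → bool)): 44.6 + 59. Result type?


Operand types: float + int
Rule: mixed int/float promotes to float; int/int stays int
Result type: float


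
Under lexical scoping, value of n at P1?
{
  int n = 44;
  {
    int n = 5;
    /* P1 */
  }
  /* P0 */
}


n declared in the same block as P1
n = 5


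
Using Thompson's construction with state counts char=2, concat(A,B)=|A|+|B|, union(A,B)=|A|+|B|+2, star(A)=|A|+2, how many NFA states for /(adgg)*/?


Syntax tree has 4 char leaf(s), 0 union(s), 1 star(s)
chars contribute 4×2 = 8; each union adds +2; each star adds +2
Total: 8 + 0 + 2 = 10 states


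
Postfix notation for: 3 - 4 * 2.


* has higher precedence, evaluate 4*2 first
Postfix: 3 4 2 * -


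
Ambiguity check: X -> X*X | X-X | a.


'a*a-a' has two parse trees (no precedence encoded between * and -)
Ambiguous


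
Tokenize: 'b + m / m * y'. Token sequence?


Scan left to right, longest-match per lexeme
Tokens: ID(b), OP(+), ID(m), OP(/), ID(m), OP(*), ID(y)


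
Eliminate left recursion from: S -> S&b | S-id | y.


Left-recursive alternatives: S&b, S-id; non-recursive: y
Introduce S': S -> yS', S' -> &bS' | -idS' | ε


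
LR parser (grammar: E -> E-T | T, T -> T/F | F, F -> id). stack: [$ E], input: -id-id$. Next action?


shift '-' to continue E -> E-T
Action: shift


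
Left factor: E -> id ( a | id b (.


Common prefix: 'id'
Factored: E -> id E', E' -> ( a | b (


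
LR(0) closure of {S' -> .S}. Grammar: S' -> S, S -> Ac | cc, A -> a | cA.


Start: S' -> .S
For each item with dot before a nonterminal B, add B -> .γ for every B-production
Closure: [S' -> .S, S -> .Ac, S -> .cc, A -> .a, A -> .cA]


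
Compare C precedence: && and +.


'+' is additive (level 9); '&&' is logical AND (level 2)
Higher level binds tighter
'+' has higher precedence than '&&'


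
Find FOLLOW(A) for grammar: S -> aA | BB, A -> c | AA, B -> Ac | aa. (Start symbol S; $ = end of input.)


$ ∈ FOLLOW(S). For each A -> αBβ: add FIRST(β)\{ε} to FOLLOW(B); if β nullable, add FOLLOW(A).
FOLLOW(A) = {$, c}


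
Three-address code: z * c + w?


Break into single-operator statements:
t1 = z * c
t2 = t1 + w


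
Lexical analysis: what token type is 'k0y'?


Pattern: letter/underscore followed by alphanumerics, not a keyword
Type: IDENTIFIER


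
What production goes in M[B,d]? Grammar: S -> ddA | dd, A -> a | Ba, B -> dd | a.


For [B, d]: 'd' ∈ FIRST(dd)
Entry: B -> dd


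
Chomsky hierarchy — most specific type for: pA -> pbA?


LHS has context (more than one symbol) and |LHS| ≤ |RHS|
Classification: Type 1 (Context-Sensitive)


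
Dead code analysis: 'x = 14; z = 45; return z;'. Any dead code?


x is assigned but never read
Dead: 'x = 14'


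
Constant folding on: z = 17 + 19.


17 + 19 = 36 at compile time
Optimized: z = 36


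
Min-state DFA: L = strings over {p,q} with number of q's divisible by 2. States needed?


Track (count of q) mod 2: states 0..1, accept at 0
Minimal DFA: 2 states


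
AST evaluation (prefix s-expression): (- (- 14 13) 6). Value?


Evaluate inner: (- 14 13) = 1
Evaluate root: (- 1 6) = -5
Result: -5


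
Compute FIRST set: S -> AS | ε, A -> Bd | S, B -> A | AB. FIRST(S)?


Per alternative of S: FIRST(AS) = {d, ε}; FIRST(ε) = {ε}
FIRST(S) = {d, ε}


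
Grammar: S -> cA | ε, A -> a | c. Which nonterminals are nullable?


A nonterminal is nullable iff some alternative derives ε (directly, or every symbol in it is nullable)
Nullable: {S}


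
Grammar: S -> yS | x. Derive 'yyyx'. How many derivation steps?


Derivation: S => yS => yyS => yyyS => yyyx
Steps: 4


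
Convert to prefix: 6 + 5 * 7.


'*' binds tighter: tree is (+ 6 (* 5 7))
Prefix: + 6 * 5 7


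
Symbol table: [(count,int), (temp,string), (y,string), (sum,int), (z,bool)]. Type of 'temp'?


Lookup 'temp' → type string


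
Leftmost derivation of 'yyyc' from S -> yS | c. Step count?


Derivation: S => yS => yyS => yyyS => yyyc
Steps: 4


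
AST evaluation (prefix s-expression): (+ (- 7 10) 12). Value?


Evaluate inner: (- 7 10) = -3
Evaluate root: (+ -3 12) = 9
Result: 9


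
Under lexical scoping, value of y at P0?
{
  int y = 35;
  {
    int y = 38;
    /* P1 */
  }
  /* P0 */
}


y declared in the same block as P0
y = 35


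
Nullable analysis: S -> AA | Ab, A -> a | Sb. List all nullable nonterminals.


A nonterminal is nullable iff some alternative derives ε (directly, or every symbol in it is nullable)
Nullable: {}


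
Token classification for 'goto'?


Pattern: reserved word
Type: KEYWORD


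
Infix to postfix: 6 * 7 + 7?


Left to right (same or higher precedence on left)
Postfix: 6 7 * 7 +


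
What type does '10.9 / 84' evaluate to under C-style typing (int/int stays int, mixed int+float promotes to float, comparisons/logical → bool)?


Operand types: float / int
Rule: mixed int/float promotes to float; int/int stays int
Result type: float


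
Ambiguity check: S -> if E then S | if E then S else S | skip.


dangling else: 'if E then if E then skip else skip' parses two ways
Ambiguous


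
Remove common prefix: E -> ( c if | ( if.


Common prefix: '('
Factored: E -> ( E', E' -> c if | if


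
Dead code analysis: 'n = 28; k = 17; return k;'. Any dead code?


n is assigned but never read
Dead: 'n = 28'


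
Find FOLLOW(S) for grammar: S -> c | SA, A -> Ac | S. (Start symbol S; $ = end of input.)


$ ∈ FOLLOW(S). For each A -> αBβ: add FIRST(β)\{ε} to FOLLOW(B); if β nullable, add FOLLOW(A).
FOLLOW(S) = {$, c}


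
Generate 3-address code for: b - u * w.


Break into single-operator statements:
t1 = u * w
t2 = b - t1


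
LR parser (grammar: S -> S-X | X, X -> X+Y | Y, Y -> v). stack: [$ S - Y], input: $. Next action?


'Y' (not preceded by X+) is the handle for X -> Y
Action: reduce (X -> Y)


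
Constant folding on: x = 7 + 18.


7 + 18 = 25 at compile time
Optimized: x = 25


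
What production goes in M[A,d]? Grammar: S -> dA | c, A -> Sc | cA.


For [A, d]: 'd' ∈ FIRST(Sc)
Entry: A -> Sc


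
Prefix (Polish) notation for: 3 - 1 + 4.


left-to-right (same/higher precedence on left): tree is (+ (- 3 1) 4)
Prefix: + - 3 1 4


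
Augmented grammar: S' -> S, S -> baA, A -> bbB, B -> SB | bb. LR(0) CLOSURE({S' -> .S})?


Start: S' -> .S
For each item with dot before a nonterminal B, add B -> .γ for every B-production
Closure: [S' -> .S, S -> .baA]


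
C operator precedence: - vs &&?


'-' is additive (level 9); '&&' is logical AND (level 2)
Higher level binds tighter
'-' has higher precedence than '&&'


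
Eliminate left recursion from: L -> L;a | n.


Left-recursive alternatives: L;a; non-recursive: n
Introduce L': L -> nL', L' -> ;aL' | ε


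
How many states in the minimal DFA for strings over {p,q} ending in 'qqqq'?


Track the longest suffix of input matching a prefix of 'qqqq': 5 classes (prefixes of length 0..4)
Minimal DFA: 5 states


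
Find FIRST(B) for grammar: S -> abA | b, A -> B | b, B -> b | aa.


Per alternative of B: FIRST(b) = {b}; FIRST(aa) = {a}
FIRST(B) = {a, b}


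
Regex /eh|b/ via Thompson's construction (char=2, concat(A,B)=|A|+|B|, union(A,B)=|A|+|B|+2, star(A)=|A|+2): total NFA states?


Syntax tree has 3 char leaf(s), 1 union(s), 0 star(s)
chars contribute 3×2 = 6; each union adds +2; each star adds +2
Total: 6 + 2 + 0 = 8 states


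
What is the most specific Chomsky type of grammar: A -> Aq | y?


Left-linear: every RHS is a terminal or one nonterminal followed by a terminal
Classification: Type 3 (Regular)


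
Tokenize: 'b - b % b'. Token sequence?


Scan left to right, longest-match per lexeme
Tokens: ID(b), OP(-), ID(b), OP(%), ID(b)


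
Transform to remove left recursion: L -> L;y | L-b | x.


Left-recursive alternatives: L;y, L-b; non-recursive: x
Introduce L': L -> xL', L' -> ;yL' | -bL' | ε


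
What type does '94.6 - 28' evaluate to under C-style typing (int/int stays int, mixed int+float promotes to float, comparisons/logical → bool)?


Operand types: float - int
Rule: mixed int/float promotes to float; int/int stays int
Result type: float


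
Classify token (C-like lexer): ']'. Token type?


Pattern: delimiter/punctuation
Type: PUNCTUATION


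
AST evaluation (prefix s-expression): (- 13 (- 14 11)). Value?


Evaluate inner: (- 14 11) = 3
Evaluate root: (- 13 3) = 10
Result: 10


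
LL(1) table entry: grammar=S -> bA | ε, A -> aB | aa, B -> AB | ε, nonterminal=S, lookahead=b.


For [S, b]: 'b' ∈ FIRST(bA)
Entry: S -> bA


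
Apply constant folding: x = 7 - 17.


7 - 17 = -10 at compile time
Optimized: x = -10


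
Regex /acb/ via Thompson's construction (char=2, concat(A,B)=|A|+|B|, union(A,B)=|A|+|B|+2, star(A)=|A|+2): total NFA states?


Syntax tree has 3 char leaf(s), 0 union(s), 0 star(s)
chars contribute 3×2 = 6; each union adds +2; each star adds +2
Total: 6 + 0 + 0 = 6 states


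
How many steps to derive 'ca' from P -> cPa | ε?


Derivation: P => cPa => ca
Steps: 2


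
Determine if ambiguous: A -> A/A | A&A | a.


'a/a&a' has two parse trees (no precedence encoded between / and &)
Ambiguous


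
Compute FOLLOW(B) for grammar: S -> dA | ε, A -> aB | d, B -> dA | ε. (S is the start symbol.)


$ ∈ FOLLOW(S). For each A -> αBβ: add FIRST(β)\{ε} to FOLLOW(B); if β nullable, add FOLLOW(A).
FOLLOW(B) = {$}


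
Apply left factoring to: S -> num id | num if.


Common prefix: 'num'
Factored: S -> num S', S' -> id | if


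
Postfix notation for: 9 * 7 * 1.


Left to right (same or higher precedence on left)
Postfix: 9 7 * 1 *


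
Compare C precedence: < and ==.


'<' is relational (level 7); '==' is equality (level 6)
Higher level binds tighter
'<' has higher precedence than '=='


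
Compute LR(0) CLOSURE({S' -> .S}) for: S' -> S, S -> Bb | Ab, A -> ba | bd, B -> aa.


Start: S' -> .S
For each item with dot before a nonterminal B, add B -> .γ for every B-production
Closure: [S' -> .S, S -> .Bb, S -> .Ab, B -> .aa, A -> .ba, A -> .bd]


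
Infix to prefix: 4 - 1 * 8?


'*' binds tighter: tree is (- 4 (* 1 8))
Prefix: - 4 * 1 8


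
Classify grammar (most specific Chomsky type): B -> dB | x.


Right-linear: every RHS is a terminal or a terminal followed by one nonterminal
Classification: Type 3 (Regular)


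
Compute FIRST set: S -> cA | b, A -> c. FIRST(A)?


Per alternative of A: FIRST(c) = {c}
FIRST(A) = {c}


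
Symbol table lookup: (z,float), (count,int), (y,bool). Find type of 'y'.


Lookup 'y' → type bool


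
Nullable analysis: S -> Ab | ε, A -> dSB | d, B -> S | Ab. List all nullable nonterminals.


A nonterminal is nullable iff some alternative derives ε (directly, or every symbol in it is nullable)
Nullable: {B, S}


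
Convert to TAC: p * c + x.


Break into single-operator statements:
t1 = p * c
t2 = t1 + x


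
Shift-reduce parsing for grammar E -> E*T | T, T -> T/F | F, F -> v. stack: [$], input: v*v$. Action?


no handle on stack; shift 'v'
Action: shift


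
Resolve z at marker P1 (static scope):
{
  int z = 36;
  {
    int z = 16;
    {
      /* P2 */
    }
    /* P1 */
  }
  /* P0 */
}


z declared in the same block as P1
z = 16


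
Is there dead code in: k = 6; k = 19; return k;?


first assignment to k is overwritten before any read
Dead: 'k = 6'


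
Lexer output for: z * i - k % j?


Scan left to right, longest-match per lexeme
Tokens: ID(z), OP(*), ID(i), OP(-), ID(k), OP(%), ID(j)


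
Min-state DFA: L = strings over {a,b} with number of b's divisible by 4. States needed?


Track (count of b) mod 4: states 0..3, accept at 0
Minimal DFA: 4 states


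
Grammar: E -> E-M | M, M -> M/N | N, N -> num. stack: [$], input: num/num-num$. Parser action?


no handle on stack; shift 'num'
Action: shift


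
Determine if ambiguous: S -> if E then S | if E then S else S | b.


dangling else: 'if E then if E then b else b' parses two ways
Ambiguous


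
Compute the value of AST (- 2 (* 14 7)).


Evaluate inner: (* 14 7) = 98
Evaluate root: (- 2 98) = -96
Result: -96


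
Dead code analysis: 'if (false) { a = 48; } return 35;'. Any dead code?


condition is constant false, so the whole block is unreachable
Dead: 'if (false) { a = 48; }'


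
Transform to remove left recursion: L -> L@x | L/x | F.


Left-recursive alternatives: L@x, L/x; non-recursive: F
Introduce L': L -> FL', L' -> @xL' | /xL' | ε


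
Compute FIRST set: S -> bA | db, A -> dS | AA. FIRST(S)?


Per alternative of S: FIRST(bA) = {b}; FIRST(db) = {d}
FIRST(S) = {b, d}


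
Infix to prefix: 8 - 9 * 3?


'*' binds tighter: tree is (- 8 (* 9 3))
Prefix: - 8 * 9 3


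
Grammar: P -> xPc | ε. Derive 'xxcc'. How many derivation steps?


Derivation: P => xPc => xxPcc => xxcc
Steps: 3


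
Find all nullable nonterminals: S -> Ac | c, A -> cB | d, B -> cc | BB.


A nonterminal is nullable iff some alternative derives ε (directly, or every symbol in it is nullable)
Nullable: {}


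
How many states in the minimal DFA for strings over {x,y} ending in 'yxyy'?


Track the longest suffix of input matching a prefix of 'yxyy': 5 classes (prefixes of length 0..4)
Minimal DFA: 5 states


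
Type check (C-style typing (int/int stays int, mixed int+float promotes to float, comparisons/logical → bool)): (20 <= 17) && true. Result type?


Operand types: bool && bool
Rule: logical operators take bool operands and yield bool
Result type: bool


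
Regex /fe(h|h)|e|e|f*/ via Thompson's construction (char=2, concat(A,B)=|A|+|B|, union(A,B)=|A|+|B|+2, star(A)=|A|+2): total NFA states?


Syntax tree has 7 char leaf(s), 4 union(s), 1 star(s)
chars contribute 7×2 = 14; each union adds +2; each star adds +2
Total: 14 + 8 + 2 = 24 states
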